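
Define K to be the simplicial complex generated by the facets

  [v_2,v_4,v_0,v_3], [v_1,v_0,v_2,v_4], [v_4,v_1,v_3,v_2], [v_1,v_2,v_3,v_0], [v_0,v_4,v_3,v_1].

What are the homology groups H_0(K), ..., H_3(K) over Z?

H_0 ≅ Z,  H_1 = 0,  H_2 = 0,  H_3 ≅ Z.

K has 5 vertices, 10 edges, 10 triangles, 5 3-simplices.
rank ∂_0 = 0, rank ∂_1 = 4 ⇒ b_0 = 5 − 0 − 4 = 1; all invariant factors of ∂_1 are 1 so no torsion. So H_0 = Z.
rank ∂_1 = 4, rank ∂_2 = 6 ⇒ b_1 = 10 − 4 − 6 = 0; all invariant factors of ∂_2 are 1 so no torsion. So H_1 = 0.
rank ∂_2 = 6, rank ∂_3 = 4 ⇒ b_2 = 10 − 6 − 4 = 0; all invariant factors of ∂_3 are 1 so no torsion. So H_2 = 0.
rank ∂_3 = 4, rank ∂_4 = 0 ⇒ b_3 = 5 − 4 − 0 = 1. So H_3 = Z.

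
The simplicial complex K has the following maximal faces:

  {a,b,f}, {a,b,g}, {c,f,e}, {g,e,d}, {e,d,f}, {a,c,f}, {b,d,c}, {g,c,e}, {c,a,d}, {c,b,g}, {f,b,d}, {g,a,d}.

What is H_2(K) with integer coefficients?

We work with the vertex ordering a < b < c < d < e < f < g. The simplices of K, each written with vertices in increasing order, are:

  0-simplices (7): a, b, c, d, e, f, g
  1-simplices (18): ab, ac, ad, af, ag, bc, bd, bf, bg, cd, ce, cf, cg, de, df, dg, ef, eg
  2-simplices (12): abf, abg, acd, acf, adg, bcd, bcg, bdf, cef, ceg, def, deg

Hence C_0 ≅ Z^7, C_1 ≅ Z^18, C_2 ≅ Z^12.

The boundary map ∂_1: C_1 → C_0 sends each edge [p,q] (with p < q) to q − p. For instance
  ∂ad = d − a.
This gives a 7×18 integer matrix of rank 6; reducing to Smith normal form yields diagonal entries (1,1,1,1,1,1).

The boundary map ∂_2: C_2 → C_1 maps a triangle to the signed sum of its edges. For instance
  ∂ceg = eg − cg + ce,
  ∂abf = bf − af + ab.
The 18×12 boundary matrix has rank 12 and Smith normal form diag(1,1,1,1,1,1,1,1,1,1,1,2).

Computing H_k = (kernel of ∂_k) / (image of ∂_{k+1}):

  H_2: rank ker ∂_2 − rank ∂_3 = (12 − 12) − 0 = 0, and there is no ∂_3, so H_2 = 0.

H_2 ≅ 0.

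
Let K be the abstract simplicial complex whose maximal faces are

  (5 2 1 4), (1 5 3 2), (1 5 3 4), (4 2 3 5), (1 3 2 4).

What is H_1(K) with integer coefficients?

Take the total order 1 < 2 < 3 < 4 < 5 on the vertex set. Then K (dimension 3) consists of the simplices:

  0-simplices (5): [1], [2], [3], [4], [5]
  1-simplices (10): [1,2], [1,3], [1,4], [1,5], [2,3], [2,4], [2,5], [3,4], [3,5], [4,5]
  2-simplices (10): [1,2,3], [1,2,4], [1,2,5], [1,3,4], [1,3,5], [1,4,5], [2,3,4], [2,3,5], [2,4,5], [3,4,5]
  3-simplices (5): [1,2,3,4], [1,2,3,5], [1,2,4,5], [1,3,4,5], [2,3,4,5]

Hence C_0 ≅ Z^5, C_1 ≅ Z^10, C_2 ≅ Z^10, C_3 ≅ Z^5.

Boundary ∂_1: C_1 → C_0 sends each edge [p,q] (with p < q) to q − p. For instance
  ∂[3,4] = [4] − [3].
The 5×10 boundary matrix has rank 4 and Smith normal form diag(1,1,1,1).

The boundary map ∂_2: C_2 → C_1 acts by ∂[p,q,r] = [q,r] − [p,r] + [p,q]. For instance
  ∂[1,2,5] = [2,5] − [1,5] + [1,2],
  ∂[1,2,3] = [2,3] − [1,3] + [1,2].
As a 10×10 matrix over Z this has rank 6, with invariant factors (1,1,1,1,1,1).

The boundary map ∂_3: C_3 → C_2 sends each 3-simplex σ to the alternating sum Σ_i (−1)^i (σ with its i-th vertex removed). For instance
  ∂[1,2,3,5] = [2,3,5] − [1,3,5] + [1,2,5] − [1,2,3],
  ∂[1,2,4,5] = [2,4,5] − [1,4,5] + [1,2,5] − [1,2,4].
The 10×5 boundary matrix has rank 4 and Smith normal form diag(1,1,1,1).

Reading off H_k = ker ∂_k / im ∂_{k+1}:

  H_1: rank ker ∂_1 − rank ∂_2 = (10 − 4) − 6 = 0, and the invariant factors of ∂_2 are all 1, so H_1 = 0.

H_1 ≅ 0.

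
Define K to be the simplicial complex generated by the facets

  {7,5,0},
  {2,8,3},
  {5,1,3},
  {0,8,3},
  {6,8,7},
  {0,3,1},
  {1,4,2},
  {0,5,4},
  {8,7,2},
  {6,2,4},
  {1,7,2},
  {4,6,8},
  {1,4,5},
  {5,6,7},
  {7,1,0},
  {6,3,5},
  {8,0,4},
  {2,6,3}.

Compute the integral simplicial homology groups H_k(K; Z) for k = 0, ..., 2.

H_0 = Z,  H_1 = Z ⊕ Z/2,  H_2 = 0.

Order the vertices as 0 < 1 < 2 < 3 < 4 < 5 < 6 < 7 < 8. Listing each simplex with vertices in this order, K has dimension 2 with simplices:

  0-simplices (9): [0], [1], [2], [3], [4], [5], [6], [7], [8]
  1-simplices (27): (27 of them)
  2-simplices (18): [0,1,3], [0,1,7], [0,3,8], [0,4,5], [0,4,8], [0,5,7], [1,2,4], [1,2,7], [1,3,5], [1,4,5], [2,3,6], [2,3,8], [2,4,6], [2,7,8], [3,5,6], [4,6,8], [5,6,7], [6,7,8]

Hence C_0 ≅ Z^9, C_1 ≅ Z^27, C_2 ≅ Z^18.

∂_1: C_1 → C_0 is given by ∂[p,q] = [q] − [p]. For instance
  ∂[2,3] = [3] − [2].
As a 9×27 matrix over Z this has rank 8, with invariant factors (1,1,1,1,1,1,1,1).

∂_2: C_2 → C_1 acts by ∂[p,q,r] = [q,r] − [p,r] + [p,q]. For instance
  ∂[0,1,3] = [1,3] − [0,3] + [0,1],
  ∂[5,6,7] = [6,7] − [5,7] + [5,6].
The resulting 27×18 matrix has rank 18, and its Smith normal form has invariant factors (1,1,1,1,1,1,1,1,1,1,1,1,1,1,1,1,1,2).

Now H_k = ker ∂_k / im ∂_{k+1}, so:

  H_0: rank C_0 − rank ∂_1 = 9 − 8 = 1, and the invariant factors of ∂_1 are all 1, so H_0 ≅ Z.
  H_1: rank ker ∂_1 − rank ∂_2 = (27 − 8) − 18 = 1, and ∂_2 has invariant factor 2 > 1, so H_1 ≅ Z ⊕ Z/2.
  H_2: rank ker ∂_2 − rank ∂_3 = (18 − 18) − 0 = 0, and there is no ∂_3, so H_2 ≅ 0.

As a check, the Euler characteristic is 9 − 27 + 18 = 0, which agrees with 1 − 1 + 0 = 0.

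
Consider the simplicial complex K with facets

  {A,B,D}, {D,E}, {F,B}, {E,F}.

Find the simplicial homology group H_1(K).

H_1 = Z.

Fix the vertex order A < B < D < E < F and write every simplex with vertices in increasing order. Then dim K = 2 and the simplices of K are:

  0-simplices (5): A, B, D, E, F
  1-simplices (6): AB, AD, BD, BF, DE, EF
  2-simplices (1): ABD

giving chain groups C_0 ≅ Z^5, C_1 ≅ Z^6, C_2 ≅ Z^1.

∂_1: C_1 → C_0 maps an edge to its endpoints' difference, ∂[p,q] = q − p. For instance
  ∂EF = F − E.
This gives a 5×6 integer matrix of rank 4; reducing to Smith normal form yields diagonal entries (1,1,1,1).

The boundary map ∂_2: C_2 → C_1 sends each 2-simplex [p,q,r] to [q,r] − [p,r] + [p,q]. For instance
  ∂ABD = BD − AD + AB.
The 6×1 boundary matrix has rank 1 and Smith normal form diag(1).

Now H_k = ker ∂_k / im ∂_{k+1}, so:

  H_1: rank ker ∂_1 − rank ∂_2 = (6 − 4) − 1 = 1, and the invariant factors of ∂_2 are all 1, so H_1 = Z.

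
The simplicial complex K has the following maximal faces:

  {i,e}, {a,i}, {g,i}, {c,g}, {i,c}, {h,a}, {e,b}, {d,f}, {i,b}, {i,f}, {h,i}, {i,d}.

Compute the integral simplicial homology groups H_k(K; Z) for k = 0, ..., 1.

H_0 = Z,  H_1 = Z^4.

Take the total order a < b < c < d < e < f < g < h < i on the vertex set. Then K (dimension 1) consists of the simplices:

  0-simplices (9): a, b, c, d, e, f, g, h, i
  1-simplices (12): ah, ai, be, bi, cg, ci, df, di, ei, fi, gi, hi

giving chain groups C_0 ≅ Z^9, C_1 ≅ Z^12.

The boundary map ∂_1: C_1 → C_0 maps an edge to its endpoints' difference, ∂[p,q] = q − p. For instance
  ∂bi = i − b.
As a 9×12 matrix over Z this has rank 8, with invariant factors (1,1,1,1,1,1,1,1).

From H_k ≅ ker(∂_k) / im(∂_{k+1}) we obtain:

  H_0: rank C_0 − rank ∂_1 = 9 − 8 = 1, and the invariant factors of ∂_1 are all 1, so H_0 = Z.
  H_1: rank ker ∂_1 − rank ∂_2 = (12 − 8) − 0 = 4, and there is no ∂_2, so H_1 = Z^4.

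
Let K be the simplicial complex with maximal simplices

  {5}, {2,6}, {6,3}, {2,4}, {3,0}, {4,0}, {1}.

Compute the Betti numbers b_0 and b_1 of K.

Fix the vertex order 0 < 1 < 2 < 3 < 4 < 5 < 6 and write every simplex with vertices in increasing order. Then dim K = 1 and the simplices of K are:

  0-simplices (7): [0], [1], [2], [3], [4], [5], [6]
  1-simplices (5): [0,3], [0,4], [2,4], [2,6], [3,6]

Hence C_0 ≅ Z^7, C_1 ≅ Z^5.

The boundary map ∂_1: C_1 → C_0 maps an edge to its endpoints' difference, ∂[p,q] = q − p. For instance
  ∂[0,3] = [3] − [0].
The resulting 7×5 matrix has rank 4, and its Smith normal form has invariant factors (1,1,1,1).

Reading off H_k = ker ∂_k / im ∂_{k+1}:

  H_0: rank C_0 − rank ∂_1 = 7 − 4 = 3, and the invariant factors of ∂_1 are all 1, so H_0 = Z^3.
  H_1: rank ker ∂_1 − rank ∂_2 = (5 − 4) − 0 = 1, and there is no ∂_2, so H_1 = Z.

As a check, the Euler characteristic is 7 − 5 = 2, which agrees with 3 − 1 = 2.

Hence the Betti numbers are b_0 = 3, b_1 = 1.

b_0 = 3, b_1 = 1.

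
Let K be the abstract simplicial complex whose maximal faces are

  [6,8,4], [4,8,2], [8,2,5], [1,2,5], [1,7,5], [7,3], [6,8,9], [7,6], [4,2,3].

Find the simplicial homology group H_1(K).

H_1 ≅ Z^2.

Take the total order 1 < 2 < 3 < 4 < 5 < 6 < 7 < 8 < 9 on the vertex set. Then K (dimension 2) consists of the simplices:

  0-simplices (9): [1], [2], [3], [4], [5], [6], [7], [8], [9]
  1-simplices (17): [1,2], [1,5], [1,7], [2,3], [2,4], [2,5], [2,8], [3,4], [3,7], [4,6], [4,8], [5,7], [5,8], [6,7], [6,8], [6,9], [8,9]
  2-simplices (7): [1,2,5], [1,5,7], [2,3,4], [2,4,8], [2,5,8], [4,6,8], [6,8,9]

so the chain groups are C_0 ≅ Z^9, C_1 ≅ Z^17, C_2 ≅ Z^7.

∂_1: C_1 → C_0 maps an edge to its endpoints' difference, ∂[p,q] = q − p.
This gives a 9×17 integer matrix of rank 8; reducing to Smith normal form yields diagonal entries (1,1,1,1,1,1,1,1).

Boundary ∂_2: C_2 → C_1 maps a triangle to the signed sum of its edges. For instance
  ∂[1,5,7] = [5,7] − [1,7] + [1,5],
  ∂[2,4,8] = [4,8] − [2,8] + [2,4].
This gives a 17×7 integer matrix of rank 7; reducing to Smith normal form yields diagonal entries (1,1,1,1,1,1,1).

Reading off H_k = ker ∂_k / im ∂_{k+1}:

  H_1: rank ker ∂_1 − rank ∂_2 = (17 − 8) − 7 = 2, and the invariant factors of ∂_2 are all 1, so H_1 ≅ Z^2.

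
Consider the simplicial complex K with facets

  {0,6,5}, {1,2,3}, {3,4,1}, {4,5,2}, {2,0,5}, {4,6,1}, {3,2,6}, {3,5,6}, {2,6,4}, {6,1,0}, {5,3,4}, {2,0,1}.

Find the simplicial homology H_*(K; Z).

H_0 ≅ Z,  H_1 ≅ Z/2,  H_2 = 0.

Take the total order 0 < 1 < 2 < 3 < 4 < 5 < 6 on the vertex set. Then K (dimension 2) consists of the simplices:

  0-simplices (7): [0], [1], [2], [3], [4], [5], [6]
  1-simplices (18): [0,1], [0,2], [0,5], [0,6], [1,2], [1,3], [1,4], [1,6], [2,3], [2,4], [2,5], [2,6], [3,4], [3,5], [3,6], [4,5], [4,6], [5,6]
  2-simplices (12): [0,1,2], [0,1,6], [0,2,5], [0,5,6], [1,2,3], [1,3,4], [1,4,6], [2,3,6], [2,4,5], [2,4,6], [3,4,5], [3,5,6]

giving chain groups C_0 ≅ Z^7, C_1 ≅ Z^18, C_2 ≅ Z^12.

∂_1: C_1 → C_0 sends each edge [p,q] (with p < q) to q − p.
The 7×18 boundary matrix has rank 6 and Smith normal form diag(1,1,1,1,1,1).

Boundary ∂_2: C_2 → C_1 acts by ∂[p,q,r] = [q,r] − [p,r] + [p,q]. For instance
  ∂[3,4,5] = [4,5] − [3,5] + [3,4],
  ∂[2,4,6] = [4,6] − [2,6] + [2,4].
The 18×12 boundary matrix has rank 12 and Smith normal form diag(1,1,1,1,1,1,1,1,1,1,1,2).

Now H_k = ker ∂_k / im ∂_{k+1}, so:

  H_0: rank C_0 − rank ∂_1 = 7 − 6 = 1, and the invariant factors of ∂_1 are all 1, so H_0 ≅ Z.
  H_1: rank ker ∂_1 − rank ∂_2 = (18 − 6) − 12 = 0, and ∂_2 has invariant factor 2 > 1, so H_1 ≅ Z/2.
  H_2: rank ker ∂_2 − rank ∂_3 = (12 − 12) − 0 = 0, and there is no ∂_3, so H_2 ≅ 0.

As a check, the Euler characteristic is 7 − 18 + 12 = 1, which agrees with 1 − 0 + 0 = 1.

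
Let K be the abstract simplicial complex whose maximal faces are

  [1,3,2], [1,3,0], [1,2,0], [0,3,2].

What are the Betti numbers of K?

We work with the vertex ordering 0 < 1 < 2 < 3. The simplices of K, each written with vertices in increasing order, are:

  0-simplices (4): [0], [1], [2], [3]
  1-simplices (6): [0,1], [0,2], [0,3], [1,2], [1,3], [2,3]
  2-simplices (4): [0,1,2], [0,1,3], [0,2,3], [1,2,3]

so the chain groups are C_0 ≅ Z^4, C_1 ≅ Z^6, C_2 ≅ Z^4.

∂_1: C_1 → C_0 is given by ∂[p,q] = [q] − [p]. For instance
  ∂[0,3] = [3] − [0].
This gives a 4×6 integer matrix of rank 3; reducing to Smith normal form yields diagonal entries (1,1,1).

Boundary ∂_2: C_2 → C_1 maps a triangle to the signed sum of its edges. For instance
  ∂[0,1,3] = [1,3] − [0,3] + [0,1],
  ∂[0,2,3] = [2,3] − [0,3] + [0,2].
This gives a 6×4 integer matrix of rank 3; reducing to Smith normal form yields diagonal entries (1,1,1).

Computing H_k = (kernel of ∂_k) / (image of ∂_{k+1}):

  H_0: rank C_0 − rank ∂_1 = 4 − 3 = 1, and the invariant factors of ∂_1 are all 1, so H_0 ≅ Z.
  H_1: rank ker ∂_1 − rank ∂_2 = (6 − 3) − 3 = 0, and the invariant factors of ∂_2 are all 1, so H_1 ≅ 0.
  H_2: rank ker ∂_2 − rank ∂_3 = (4 − 3) − 0 = 1, and there is no ∂_3, so H_2 ≅ Z.

Hence the Betti numbers are b_0 = 1, b_1 = 0, b_2 = 1.

b_0 = 1, b_1 = 0, b_2 = 1.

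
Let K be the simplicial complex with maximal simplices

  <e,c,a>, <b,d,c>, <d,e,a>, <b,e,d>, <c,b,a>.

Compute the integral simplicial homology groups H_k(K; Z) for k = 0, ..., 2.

H_0 = Z,  H_1 = Z,  H_2 = 0.

Order the vertices as a < b < c < d < e. Listing each simplex with vertices in this order, K has dimension 2 with simplices:

  0-simplices (5): a, b, c, d, e
  1-simplices (10): ab, ac, ad, ae, bc, bd, be, cd, ce, de
  2-simplices (5): abc, ace, ade, bcd, bde

Hence C_0 ≅ Z^5, C_1 ≅ Z^10, C_2 ≅ Z^5.

Boundary ∂_1: C_1 → C_0 maps an edge to its endpoints' difference, ∂[p,q] = q − p. For instance
  ∂ab = b − a.
This gives a 5×10 integer matrix of rank 4; reducing to Smith normal form yields diagonal entries (1,1,1,1).

∂_2: C_2 → C_1 maps a triangle to the signed sum of its edges. For instance
  ∂ace = ce − ae + ac,
  ∂abc = bc − ac + ab.
As a 10×5 matrix over Z this has rank 5, with invariant factors (1,1,1,1,1).

From H_k ≅ ker(∂_k) / im(∂_{k+1}) we obtain:

  H_0: rank C_0 − rank ∂_1 = 5 − 4 = 1, and the invariant factors of ∂_1 are all 1, so H_0 ≅ Z.
  H_1: rank ker ∂_1 − rank ∂_2 = (10 − 4) − 5 = 1, and the invariant factors of ∂_2 are all 1, so H_1 ≅ Z.
  H_2: rank ker ∂_2 − rank ∂_3 = (5 − 5) − 0 = 0, and there is no ∂_3, so H_2 ≅ 0.

(K is a triangulation of the Möbius band.)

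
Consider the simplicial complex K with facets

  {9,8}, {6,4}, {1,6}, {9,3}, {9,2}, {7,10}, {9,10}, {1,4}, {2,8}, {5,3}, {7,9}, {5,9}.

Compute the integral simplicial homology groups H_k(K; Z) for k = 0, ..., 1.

Fix the vertex order 1 < 2 < 3 < 4 < 5 < 6 < 7 < 8 < 9 < 10 and write every simplex with vertices in increasing order. Then dim K = 1 and the simplices of K are:

  0-simplices (10): [1], [2], [3], [4], [5], [6], [7], [8], [9], [10]
  1-simplices (12): [1,4], [1,6], [2,8], [2,9], [3,5], [3,9], [4,6], [5,9], [7,9], [7,10], [8,9], [9,10]

giving chain groups C_0 ≅ Z^10, C_1 ≅ Z^12.

Boundary ∂_1: C_1 → C_0 maps an edge to its endpoints' difference, ∂[p,q] = q − p. For instance
  ∂[7,9] = [9] − [7].
This gives a 10×12 integer matrix of rank 8; reducing to Smith normal form yields diagonal entries (1,1,1,1,1,1,1,1).

Reading off H_k = ker ∂_k / im ∂_{k+1}:

  H_0: rank C_0 − rank ∂_1 = 10 − 8 = 2, and the invariant factors of ∂_1 are all 1, so H_0 = Z^2.
  H_1: rank ker ∂_1 − rank ∂_2 = (12 − 8) − 0 = 4, and there is no ∂_2, so H_1 = Z^4.

(K is a triangulation of the disjoint union of the circle S^1 and a wedge of 3 circles.)

H_0 = Z^2,  H_1 = Z^4.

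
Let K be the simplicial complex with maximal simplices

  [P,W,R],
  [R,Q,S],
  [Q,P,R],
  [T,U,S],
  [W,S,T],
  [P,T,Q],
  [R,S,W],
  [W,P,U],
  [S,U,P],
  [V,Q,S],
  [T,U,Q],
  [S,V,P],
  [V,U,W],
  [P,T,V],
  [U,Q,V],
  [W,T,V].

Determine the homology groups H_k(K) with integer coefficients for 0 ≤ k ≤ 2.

Take the total order P < Q < R < S < T < U < V < W on the vertex set. Then K (dimension 2) consists of the simplices:

  0-simplices (8): P, Q, R, S, T, U, V, W
  1-simplices (24): PQ, PR, PS, PT, PU, PV, PW, QR, QS, QT, QU, QV, RS, RW, ST, SU, SV, SW, TU, TV, TW, UV, UW, VW
  2-simplices (16): PQR, PQT, PRW, PSU, PSV, PTV, PUW, QRS, QSV, QTU, QUV, RSW, STU, STW, TVW, UVW

giving chain groups C_0 ≅ Z^8, C_1 ≅ Z^24, C_2 ≅ Z^16.

Boundary ∂_1: C_1 → C_0 maps an edge to its endpoints' difference, ∂[p,q] = q − p. For instance
  ∂PW = W − P.
This gives a 8×24 integer matrix of rank 7; reducing to Smith normal form yields diagonal entries (1,1,1,1,1,1,1).

The boundary map ∂_2: C_2 → C_1 acts by ∂[p,q,r] = [q,r] − [p,r] + [p,q]. For instance
  ∂QTU = TU − QU + QT,
  ∂QSV = SV − QV + QS.
This gives a 24×16 integer matrix of rank 15; reducing to Smith normal form yields diagonal entries (1,1,1,1,1,1,1,1,1,1,1,1,1,1,1).

Now H_k = ker ∂_k / im ∂_{k+1}, so:

  H_0: rank C_0 − rank ∂_1 = 8 − 7 = 1, and the invariant factors of ∂_1 are all 1, so H_0 = Z.
  H_1: rank ker ∂_1 − rank ∂_2 = (24 − 7) − 15 = 2, and the invariant factors of ∂_2 are all 1, so H_1 = Z^2.
  H_2: rank ker ∂_2 − rank ∂_3 = (16 − 15) − 0 = 1, and there is no ∂_3, so H_2 = Z.

As a check, the Euler characteristic is 8 − 24 + 16 = 0, which agrees with 1 − 2 + 1 = 0.

H_0 = Z,  H_1 = Z^2,  H_2 = Z.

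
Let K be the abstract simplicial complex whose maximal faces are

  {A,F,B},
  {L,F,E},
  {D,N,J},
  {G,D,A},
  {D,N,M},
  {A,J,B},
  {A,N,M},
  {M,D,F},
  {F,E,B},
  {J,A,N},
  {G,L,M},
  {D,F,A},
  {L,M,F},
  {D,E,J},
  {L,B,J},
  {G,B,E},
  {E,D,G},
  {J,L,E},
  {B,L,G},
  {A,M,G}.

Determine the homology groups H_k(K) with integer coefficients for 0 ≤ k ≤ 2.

Fix the vertex order A < B < D < E < F < G < J < L < M < N and write every simplex with vertices in increasing order. Then dim K = 2 and the simplices of K are:

  0-simplices (10): A, B, D, E, F, G, J, L, M, N
  1-simplices (30): AB, AD, AF, AG, AJ, AM, AN, BE, BF, BG, BJ, BL, DE, DF, DG, DJ, DM, DN, EF, EG, EJ, EL, FL, FM, GL, GM, JL, JN, LM, MN
  2-simplices (20): ABF, ABJ, ADF, ADG, AGM, AJN, AMN, BEF, BEG, BGL, BJL, DEG, DEJ, DFM, DJN, DMN, EFL, EJL, FLM, GLM

giving chain groups C_0 ≅ Z^10, C_1 ≅ Z^30, C_2 ≅ Z^20.

The boundary map ∂_1: C_1 → C_0 is given by ∂[p,q] = [q] − [p]. For instance
  ∂DE = E − D.
The resulting 10×30 matrix has rank 9, and its Smith normal form has invariant factors (1,1,1,1,1,1,1,1,1).

∂_2: C_2 → C_1 acts by ∂[p,q,r] = [q,r] − [p,r] + [p,q]. For instance
  ∂FLM = LM − FM + FL,
  ∂BJL = JL − BL + BJ.
As a 30×20 matrix over Z this has rank 20, with invariant factors (1,1,1,1,1,1,1,1,1,1,1,1,1,1,1,1,1,1,1,2).

Reading off H_k = ker ∂_k / im ∂_{k+1}:

  H_0: rank C_0 − rank ∂_1 = 10 − 9 = 1, and the invariant factors of ∂_1 are all 1, so H_0 = Z.
  H_1: rank ker ∂_1 − rank ∂_2 = (30 − 9) − 20 = 1, and ∂_2 has invariant factor 2 > 1, so H_1 = Z ⊕ Z/2Z.
  H_2: rank ker ∂_2 − rank ∂_3 = (20 − 20) − 0 = 0, and there is no ∂_3, so H_2 = 0.

As a check, the Euler characteristic is 10 − 30 + 20 = 0, which agrees with 1 − 1 + 0 = 0.

H_0 = Z,  H_1 = Z ⊕ Z/2Z,  H_2 = 0.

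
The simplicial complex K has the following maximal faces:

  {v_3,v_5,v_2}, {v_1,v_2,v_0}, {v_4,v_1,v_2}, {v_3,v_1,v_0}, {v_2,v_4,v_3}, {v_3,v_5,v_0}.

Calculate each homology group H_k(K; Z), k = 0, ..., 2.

H_0 ≅ Z,  H_1 ≅ Z,  H_2 = 0.

Order the vertices as v_0 < v_1 < v_2 < v_3 < v_4 < v_5. Listing each simplex with vertices in this order, K has dimension 2 with simplices:

  0-simplices (6): [v_0], [v_1], [v_2], [v_3], [v_4], [v_5]
  1-simplices (12): [v_0,v_1], [v_0,v_2], [v_0,v_3], [v_0,v_5], [v_1,v_2], [v_1,v_3], [v_1,v_4], [v_2,v_3], [v_2,v_4], [v_2,v_5], [v_3,v_4], [v_3,v_5]
  2-simplices (6): [v_0,v_1,v_2], [v_0,v_1,v_3], [v_0,v_3,v_5], [v_1,v_2,v_4], [v_2,v_3,v_4], [v_2,v_3,v_5]

giving chain groups C_0 ≅ Z^6, C_1 ≅ Z^12, C_2 ≅ Z^6.

The boundary map ∂_1: C_1 → C_0 maps an edge to its endpoints' difference, ∂[p,q] = q − p. For instance
  ∂[v_0,v_1] = [v_1] − [v_0].
The 6×12 boundary matrix has rank 5 and Smith normal form diag(1,1,1,1,1).

∂_2: C_2 → C_1 sends each 2-simplex [p,q,r] to [q,r] − [p,r] + [p,q]. For instance
  ∂[v_1,v_2,v_4] = [v_2,v_4] − [v_1,v_4] + [v_1,v_2],
  ∂[v_0,v_3,v_5] = [v_3,v_5] − [v_0,v_5] + [v_0,v_3].
As a 12×6 matrix over Z this has rank 6, with invariant factors (1,1,1,1,1,1).

Reading off H_k = ker ∂_k / im ∂_{k+1}:

  H_0: rank C_0 − rank ∂_1 = 6 − 5 = 1, and the invariant factors of ∂_1 are all 1, so H_0 ≅ Z.
  H_1: rank ker ∂_1 − rank ∂_2 = (12 − 5) − 6 = 1, and the invariant factors of ∂_2 are all 1, so H_1 ≅ Z.
  H_2: rank ker ∂_2 − rank ∂_3 = (6 − 6) − 0 = 0, and there is no ∂_3, so H_2 ≅ 0.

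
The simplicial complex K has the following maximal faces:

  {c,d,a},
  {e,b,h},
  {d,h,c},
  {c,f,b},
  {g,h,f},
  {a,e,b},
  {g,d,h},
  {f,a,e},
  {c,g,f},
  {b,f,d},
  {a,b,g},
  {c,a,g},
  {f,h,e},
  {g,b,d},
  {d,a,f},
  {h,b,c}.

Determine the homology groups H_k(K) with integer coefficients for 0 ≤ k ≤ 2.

H_0 = Z,  H_1 = Z^2,  H_2 = Z.

Take the total order a < b < c < d < e < f < g < h on the vertex set. Then K (dimension 2) consists of the simplices:

  0-simplices (8): a, b, c, d, e, f, g, h
  1-simplices (24): ab, ac, ad, ae, af, ag, bc, bd, be, bf, bg, bh, cd, cf, cg, ch, df, dg, dh, ef, eh, fg, fh, gh
  2-simplices (16): abe, abg, acd, acg, adf, aef, bcf, bch, bdf, bdg, beh, cdh, cfg, dgh, efh, fgh

Hence C_0 ≅ Z^8, C_1 ≅ Z^24, C_2 ≅ Z^16.

The boundary map ∂_1: C_1 → C_0 maps an edge to its endpoints' difference, ∂[p,q] = q − p.
This gives a 8×24 integer matrix of rank 7; reducing to Smith normal form yields diagonal entries (1,1,1,1,1,1,1).

∂_2: C_2 → C_1 maps a triangle to the signed sum of its edges. For instance
  ∂acd = cd − ad + ac,
  ∂abe = be − ae + ab.
As a 24×16 matrix over Z this has rank 15, with invariant factors (1,1,1,1,1,1,1,1,1,1,1,1,1,1,1).

From H_k ≅ ker(∂_k) / im(∂_{k+1}) we obtain:

  H_0: rank C_0 − rank ∂_1 = 8 − 7 = 1, and the invariant factors of ∂_1 are all 1, so H_0 ≅ Z.
  H_1: rank ker ∂_1 − rank ∂_2 = (24 − 7) − 15 = 2, and the invariant factors of ∂_2 are all 1, so H_1 ≅ Z^2.
  H_2: rank ker ∂_2 − rank ∂_3 = (16 − 15) − 0 = 1, and there is no ∂_3, so H_2 ≅ Z.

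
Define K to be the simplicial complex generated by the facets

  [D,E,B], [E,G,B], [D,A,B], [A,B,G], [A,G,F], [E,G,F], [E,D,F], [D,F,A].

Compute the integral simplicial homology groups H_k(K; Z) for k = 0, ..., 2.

H_0 = Z,  H_1 = 0,  H_2 = Z.

Fix the vertex order A < B < D < E < F < G and write every simplex with vertices in increasing order. Then dim K = 2 and the simplices of K are:

  0-simplices (6): A, B, D, E, F, G
  1-simplices (12): AB, AD, AF, AG, BD, BE, BG, DE, DF, EF, EG, FG
  2-simplices (8): ABD, ABG, ADF, AFG, BDE, BEG, DEF, EFG

so the chain groups are C_0 ≅ Z^6, C_1 ≅ Z^12, C_2 ≅ Z^8.

∂_1: C_1 → C_0 maps an edge to its endpoints' difference, ∂[p,q] = q − p.
The 6×12 boundary matrix has rank 5 and Smith normal form diag(1,1,1,1,1).

∂_2: C_2 → C_1 sends each 2-simplex [p,q,r] to [q,r] − [p,r] + [p,q]. For instance
  ∂DEF = EF − DF + DE,
  ∂EFG = FG − EG + EF.
The 12×8 boundary matrix has rank 7 and Smith normal form diag(1,1,1,1,1,1,1).

Reading off H_k = ker ∂_k / im ∂_{k+1}:

  H_0: rank C_0 − rank ∂_1 = 6 − 5 = 1, and the invariant factors of ∂_1 are all 1, so H_0 ≅ Z.
  H_1: rank ker ∂_1 − rank ∂_2 = (12 − 5) − 7 = 0, and the invariant factors of ∂_2 are all 1, so H_1 ≅ 0.
  H_2: rank ker ∂_2 − rank ∂_3 = (8 − 7) − 0 = 1, and there is no ∂_3, so H_2 ≅ Z.

As a check, the Euler characteristic is 6 − 12 + 8 = 2, which agrees with 1 − 0 + 1 = 2.
(K is a triangulation of the 2-sphere S^2.)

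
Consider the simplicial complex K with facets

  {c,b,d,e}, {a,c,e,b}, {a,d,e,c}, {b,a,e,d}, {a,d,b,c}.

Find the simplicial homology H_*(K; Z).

Take the total order a < b < c < d < e on the vertex set. Then K (dimension 3) consists of the simplices:

  0-simplices (5): a, b, c, d, e
  1-simplices (10): ab, ac, ad, ae, bc, bd, be, cd, ce, de
  2-simplices (10): abc, abd, abe, acd, ace, ade, bcd, bce, bde, cde
  3-simplices (5): abcd, abce, abde, acde, bcde

Hence C_0 ≅ Z^5, C_1 ≅ Z^10, C_2 ≅ Z^10, C_3 ≅ Z^5.

Boundary ∂_1: C_1 → C_0 is given by ∂[p,q] = [q] − [p].
The 5×10 boundary matrix has rank 4 and Smith normal form diag(1,1,1,1).

∂_2: C_2 → C_1 maps a triangle to the signed sum of its edges. For instance
  ∂ace = ce − ae + ac,
  ∂abe = be − ae + ab.
This gives a 10×10 integer matrix of rank 6; reducing to Smith normal form yields diagonal entries (1,1,1,1,1,1).

Boundary ∂_3: C_3 → C_2 sends each 3-simplex σ to the alternating sum Σ_i (−1)^i (σ with its i-th vertex removed). For instance
  ∂acde = cde − ade + ace − acd,
  ∂abce = bce − ace + abe − abc.
As a 10×5 matrix over Z this has rank 4, with invariant factors (1,1,1,1).

From H_k ≅ ker(∂_k) / im(∂_{k+1}) we obtain:

  H_0: rank C_0 − rank ∂_1 = 5 − 4 = 1, and the invariant factors of ∂_1 are all 1, so H_0 = Z.
  H_1: rank ker ∂_1 − rank ∂_2 = (10 − 4) − 6 = 0, and the invariant factors of ∂_2 are all 1, so H_1 = 0.
  H_2: rank ker ∂_2 − rank ∂_3 = (10 − 6) − 4 = 0, and the invariant factors of ∂_3 are all 1, so H_2 = 0.
  H_3: rank ker ∂_3 − rank ∂_4 = (5 − 4) − 0 = 1, and there is no ∂_4, so H_3 = Z.

(K is a triangulation of the 3-sphere S^3.)

H_0 = Z,  H_1 = 0,  H_2 = 0,  H_3 = Z.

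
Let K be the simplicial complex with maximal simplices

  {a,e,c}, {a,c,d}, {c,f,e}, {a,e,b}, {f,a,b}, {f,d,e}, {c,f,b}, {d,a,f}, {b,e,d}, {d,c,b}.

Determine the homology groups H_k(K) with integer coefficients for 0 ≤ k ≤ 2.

H_0 ≅ Z,  H_1 ≅ Z/2,  H_2 = 0.

Order the vertices as a < b < c < d < e < f. Listing each simplex with vertices in this order, K has dimension 2 with simplices:

  0-simplices (6): a, b, c, d, e, f
  1-simplices (15): ab, ac, ad, ae, af, bc, bd, be, bf, cd, ce, cf, de, df, ef
  2-simplices (10): abe, abf, acd, ace, adf, bcd, bcf, bde, cef, def

Hence C_0 ≅ Z^6, C_1 ≅ Z^15, C_2 ≅ Z^10.

Boundary ∂_1: C_1 → C_0 is given by ∂[p,q] = [q] − [p].
The 6×15 boundary matrix has rank 5 and Smith normal form diag(1,1,1,1,1).

∂_2: C_2 → C_1 maps a triangle to the signed sum of its edges. For instance
  ∂cef = ef − cf + ce,
  ∂acd = cd − ad + ac.
The resulting 15×10 matrix has rank 10, and its Smith normal form has invariant factors (1,1,1,1,1,1,1,1,1,2).

Computing H_k = (kernel of ∂_k) / (image of ∂_{k+1}):

  H_0: rank C_0 − rank ∂_1 = 6 − 5 = 1, and the invariant factors of ∂_1 are all 1, so H_0 ≅ Z.
  H_1: rank ker ∂_1 − rank ∂_2 = (15 − 5) − 10 = 0, and ∂_2 has invariant factor 2 > 1, so H_1 ≅ Z/2.
  H_2: rank ker ∂_2 − rank ∂_3 = (10 − 10) − 0 = 0, and there is no ∂_3, so H_2 ≅ 0.

(K is a triangulation of the real projective plane RP^2.)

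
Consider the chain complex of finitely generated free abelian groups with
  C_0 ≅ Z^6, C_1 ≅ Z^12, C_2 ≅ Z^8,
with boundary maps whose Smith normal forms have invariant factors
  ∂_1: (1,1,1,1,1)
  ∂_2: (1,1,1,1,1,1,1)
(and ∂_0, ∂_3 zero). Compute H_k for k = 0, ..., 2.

H_0: b_0 = 6 − 0 − 5 = 1; torsion from ∂_1 factors > 1: none. So H_0 = Z.
H_1: b_1 = 12 − 5 − 7 = 0; torsion from ∂_2 factors > 1: none. So H_1 = 0.
H_2: b_2 = 8 − 7 − 0 = 1; torsion from ∂_3 factors > 1: none. So H_2 = Z.

H_0 = Z,  H_1 = 0,  H_2 = Z.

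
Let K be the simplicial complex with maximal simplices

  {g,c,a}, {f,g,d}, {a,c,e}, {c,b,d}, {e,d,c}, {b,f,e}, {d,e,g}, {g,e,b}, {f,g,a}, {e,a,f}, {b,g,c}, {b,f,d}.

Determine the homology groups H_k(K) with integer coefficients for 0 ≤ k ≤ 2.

H_0 = Z,  H_1 = Z/2Z,  H_2 = 0.

K has 7 vertices, 18 edges, 12 triangles.
rank ∂_0 = 0, rank ∂_1 = 6 ⇒ b_0 = 7 − 0 − 6 = 1; all invariant factors of ∂_1 are 1 so no torsion. So H_0 = Z.
rank ∂_1 = 6, rank ∂_2 = 12 ⇒ b_1 = 18 − 6 − 12 = 0; ∂_2 has invariant factor(s) [2] giving torsion. So H_1 = Z/2Z.
rank ∂_2 = 12, rank ∂_3 = 0 ⇒ b_2 = 12 − 12 − 0 = 0. So H_2 = 0.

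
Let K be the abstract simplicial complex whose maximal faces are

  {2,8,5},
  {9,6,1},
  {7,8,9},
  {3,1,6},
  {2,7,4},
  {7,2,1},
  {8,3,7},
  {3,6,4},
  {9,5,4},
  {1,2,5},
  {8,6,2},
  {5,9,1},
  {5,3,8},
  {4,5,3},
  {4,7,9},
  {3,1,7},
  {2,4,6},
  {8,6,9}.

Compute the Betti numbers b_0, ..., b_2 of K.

b_0 = 1, b_1 = 2, b_2 = 1.

Take the total order 1 < 2 < 3 < 4 < 5 < 6 < 7 < 8 < 9 on the vertex set. Then K (dimension 2) consists of the simplices:

  0-simplices (9): [1], [2], [3], [4], [5], [6], [7], [8], [9]
  1-simplices (27): (27 of them)
  2-simplices (18): [1,2,5], [1,2,7], [1,3,6], [1,3,7], [1,5,9], [1,6,9], [2,4,6], [2,4,7], [2,5,8], [2,6,8], [3,4,5], [3,4,6], [3,5,8], [3,7,8], [4,5,9], [4,7,9], [6,8,9], [7,8,9]

Hence C_0 ≅ Z^9, C_1 ≅ Z^27, C_2 ≅ Z^18.

Boundary ∂_1: C_1 → C_0 sends each edge [p,q] (with p < q) to q − p. For instance
  ∂[3,6] = [6] − [3].
The resulting 9×27 matrix has rank 8, and its Smith normal form has invariant factors (1,1,1,1,1,1,1,1).

∂_2: C_2 → C_1 acts by ∂[p,q,r] = [q,r] − [p,r] + [p,q]. For instance
  ∂[1,5,9] = [5,9] − [1,9] + [1,5],
  ∂[3,5,8] = [5,8] − [3,8] + [3,5].
The resulting 27×18 matrix has rank 17, and its Smith normal form has invariant factors (1,1,1,1,1,1,1,1,1,1,1,1,1,1,1,1,1).

Now H_k = ker ∂_k / im ∂_{k+1}, so:

  H_0: rank C_0 − rank ∂_1 = 9 − 8 = 1, and the invariant factors of ∂_1 are all 1, so H_0 = Z.
  H_1: rank ker ∂_1 − rank ∂_2 = (27 − 8) − 17 = 2, and the invariant factors of ∂_2 are all 1, so H_1 = Z^2.
  H_2: rank ker ∂_2 − rank ∂_3 = (18 − 17) − 0 = 1, and there is no ∂_3, so H_2 = Z.

Hence the Betti numbers are b_0 = 1, b_1 = 2, b_2 = 1.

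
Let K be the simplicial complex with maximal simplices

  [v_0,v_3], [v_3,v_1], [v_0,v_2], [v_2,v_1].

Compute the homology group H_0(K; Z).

H_0 ≅ Z.

K has 4 vertices, 4 edges.
rank ∂_0 = 0, rank ∂_1 = 3 ⇒ b_0 = 4 − 0 − 3 = 1; all invariant factors of ∂_1 are 1 so no torsion. So H_0 ≅ Z.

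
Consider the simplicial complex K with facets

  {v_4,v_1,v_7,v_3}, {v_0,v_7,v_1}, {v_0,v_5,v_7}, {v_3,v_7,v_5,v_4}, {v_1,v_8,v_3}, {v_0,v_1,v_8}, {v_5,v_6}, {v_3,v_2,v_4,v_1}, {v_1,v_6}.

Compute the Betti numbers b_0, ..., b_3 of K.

b_0 = 1, b_1 = 1, b_2 = 0, b_3 = 0.

We work with the vertex ordering v_0 < v_1 < v_2 < v_3 < v_4 < v_5 < v_6 < v_7 < v_8. The simplices of K, each written with vertices in increasing order, are:

  0-simplices (9): [v_0], [v_1], [v_2], [v_3], [v_4], [v_5], [v_6], [v_7], [v_8]
  1-simplices (20): (20 of them)
  2-simplices (14): (14 of them)
  3-simplices (3): [v_1,v_2,v_3,v_4], [v_1,v_3,v_4,v_7], [v_3,v_4,v_5,v_7]

so the chain groups are C_0 ≅ Z^9, C_1 ≅ Z^20, C_2 ≅ Z^14, C_3 ≅ Z^3.

∂_1: C_1 → C_0 maps an edge to its endpoints' difference, ∂[p,q] = q − p. For instance
  ∂[v_3,v_7] = [v_7] − [v_3].
The 9×20 boundary matrix has rank 8 and Smith normal form diag(1,1,1,1,1,1,1,1).

Boundary ∂_2: C_2 → C_1 maps a triangle to the signed sum of its edges. For instance
  ∂[v_2,v_3,v_4] = [v_3,v_4] − [v_2,v_4] + [v_2,v_3],
  ∂[v_1,v_2,v_3] = [v_2,v_3] − [v_1,v_3] + [v_1,v_2].
This gives a 20×14 integer matrix of rank 11; reducing to Smith normal form yields diagonal entries (1,1,1,1,1,1,1,1,1,1,1).

Boundary ∂_3: C_3 → C_2 sends each 3-simplex σ to the alternating sum Σ_i (−1)^i (σ with its i-th vertex removed). For instance
  ∂[v_1,v_2,v_3,v_4] = [v_2,v_3,v_4] − [v_1,v_3,v_4] + [v_1,v_2,v_4] − [v_1,v_2,v_3],
  ∂[v_1,v_3,v_4,v_7] = [v_3,v_4,v_7] − [v_1,v_4,v_7] + [v_1,v_3,v_7] − [v_1,v_3,v_4].
As a 14×3 matrix over Z this has rank 3, with invariant factors (1,1,1).

Now H_k = ker ∂_k / im ∂_{k+1}, so:

  H_0: rank C_0 − rank ∂_1 = 9 − 8 = 1, and the invariant factors of ∂_1 are all 1, so H_0 = Z.
  H_1: rank ker ∂_1 − rank ∂_2 = (20 − 8) − 11 = 1, and the invariant factors of ∂_2 are all 1, so H_1 = Z.
  H_2: rank ker ∂_2 − rank ∂_3 = (14 − 11) − 3 = 0, and the invariant factors of ∂_3 are all 1, so H_2 = 0.
  H_3: rank ker ∂_3 − rank ∂_4 = (3 − 3) − 0 = 0, and there is no ∂_4, so H_3 = 0.

Hence the Betti numbers are b_0 = 1, b_1 = 1, b_2 = 0, b_3 = 0.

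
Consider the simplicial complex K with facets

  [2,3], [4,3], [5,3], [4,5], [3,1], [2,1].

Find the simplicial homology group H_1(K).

K has 5 vertices, 6 edges.
rank ∂_1 = 4, rank ∂_2 = 0 ⇒ b_1 = 6 − 4 − 0 = 2. So H_1 ≅ Z^2.

H_1 = Z^2.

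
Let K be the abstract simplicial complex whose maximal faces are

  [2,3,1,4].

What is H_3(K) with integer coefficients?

Take the total order 1 < 2 < 3 < 4 on the vertex set. Then K (dimension 3) consists of the simplices:

  0-simplices (4): [1], [2], [3], [4]
  1-simplices (6): [1,2], [1,3], [1,4], [2,3], [2,4], [3,4]
  2-simplices (4): [1,2,3], [1,2,4], [1,3,4], [2,3,4]
  3-simplices (1): [1,2,3,4]

Hence C_0 ≅ Z^4, C_1 ≅ Z^6, C_2 ≅ Z^4, C_3 ≅ Z^1.

The boundary map ∂_1: C_1 → C_0 sends each edge [p,q] (with p < q) to q − p. For instance
  ∂[1,3] = [3] − [1].
This gives a 4×6 integer matrix of rank 3; reducing to Smith normal form yields diagonal entries (1,1,1).

The boundary map ∂_2: C_2 → C_1 acts by ∂[p,q,r] = [q,r] − [p,r] + [p,q]. For instance
  ∂[1,3,4] = [3,4] − [1,4] + [1,3],
  ∂[1,2,3] = [2,3] − [1,3] + [1,2].
This gives a 6×4 integer matrix of rank 3; reducing to Smith normal form yields diagonal entries (1,1,1).

∂_3: C_3 → C_2 sends each 3-simplex σ to the alternating sum Σ_i (−1)^i (σ with its i-th vertex removed). For instance
  ∂[1,2,3,4] = [2,3,4] − [1,3,4] + [1,2,4] − [1,2,3].
As a 4×1 matrix over Z this has rank 1, with invariant factors (1).

From H_k ≅ ker(∂_k) / im(∂_{k+1}) we obtain:

  H_3: rank ker ∂_3 − rank ∂_4 = (1 − 1) − 0 = 0, and there is no ∂_4, so H_3 ≅ 0.

(K is a triangulation of the 3-simplex.)

H_3 ≅ 0.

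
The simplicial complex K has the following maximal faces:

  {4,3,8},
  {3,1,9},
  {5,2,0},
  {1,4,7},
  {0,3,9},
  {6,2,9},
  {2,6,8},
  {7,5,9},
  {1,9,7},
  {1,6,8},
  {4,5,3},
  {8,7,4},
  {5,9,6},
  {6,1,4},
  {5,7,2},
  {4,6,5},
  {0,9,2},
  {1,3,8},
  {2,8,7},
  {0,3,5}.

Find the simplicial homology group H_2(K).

H_2 = 0.

K has 10 vertices, 30 edges, 20 triangles.
rank ∂_2 = 20, rank ∂_3 = 0 ⇒ b_2 = 20 − 20 − 0 = 0. So H_2 = 0.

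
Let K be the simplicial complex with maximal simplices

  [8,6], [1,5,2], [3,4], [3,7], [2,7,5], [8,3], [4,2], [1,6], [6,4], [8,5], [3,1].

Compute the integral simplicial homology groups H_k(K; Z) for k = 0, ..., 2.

K has 8 vertices, 14 edges, 2 triangles.
rank ∂_0 = 0, rank ∂_1 = 7 ⇒ b_0 = 8 − 0 − 7 = 1; all invariant factors of ∂_1 are 1 so no torsion. So H_0 ≅ Z.
rank ∂_1 = 7, rank ∂_2 = 2 ⇒ b_1 = 14 − 7 − 2 = 5; all invariant factors of ∂_2 are 1 so no torsion. So H_1 ≅ Z^5.
rank ∂_2 = 2, rank ∂_3 = 0 ⇒ b_2 = 2 − 2 − 0 = 0. So H_2 ≅ 0.

H_0 = Z,  H_1 = Z^5,  H_2 = 0.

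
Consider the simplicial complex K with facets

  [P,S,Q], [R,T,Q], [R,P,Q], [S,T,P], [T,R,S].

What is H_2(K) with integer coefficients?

K has 5 vertices, 10 edges, 5 triangles.
rank ∂_2 = 5, rank ∂_3 = 0 ⇒ b_2 = 5 − 5 − 0 = 0. So H_2 = 0.

H_2 ≅ 0.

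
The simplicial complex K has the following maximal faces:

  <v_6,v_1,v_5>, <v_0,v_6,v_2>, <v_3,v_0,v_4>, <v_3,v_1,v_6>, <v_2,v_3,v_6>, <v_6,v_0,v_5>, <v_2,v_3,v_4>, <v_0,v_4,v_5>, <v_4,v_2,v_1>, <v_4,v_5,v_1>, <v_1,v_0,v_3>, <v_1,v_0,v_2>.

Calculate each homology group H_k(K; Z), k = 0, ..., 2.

Fix the vertex order v_0 < v_1 < v_2 < v_3 < v_4 < v_5 < v_6 and write every simplex with vertices in increasing order. Then dim K = 2 and the simplices of K are:

  0-simplices (7): [v_0], [v_1], [v_2], [v_3], [v_4], [v_5], [v_6]
  1-simplices (18): (18 of them)
  2-simplices (12): (12 of them)

giving chain groups C_0 ≅ Z^7, C_1 ≅ Z^18, C_2 ≅ Z^12.

∂_1: C_1 → C_0 sends each edge [p,q] (with p < q) to q − p. For instance
  ∂[v_0,v_3] = [v_3] − [v_0].
The 7×18 boundary matrix has rank 6 and Smith normal form diag(1,1,1,1,1,1).

Boundary ∂_2: C_2 → C_1 acts by ∂[p,q,r] = [q,r] − [p,r] + [p,q]. For instance
  ∂[v_2,v_3,v_4] = [v_3,v_4] − [v_2,v_4] + [v_2,v_3],
  ∂[v_0,v_1,v_2] = [v_1,v_2] − [v_0,v_2] + [v_0,v_1].
As a 18×12 matrix over Z this has rank 12, with invariant factors (1,1,1,1,1,1,1,1,1,1,1,2).

From H_k ≅ ker(∂_k) / im(∂_{k+1}) we obtain:

  H_0: rank C_0 − rank ∂_1 = 7 − 6 = 1, and the invariant factors of ∂_1 are all 1, so H_0 = Z.
  H_1: rank ker ∂_1 − rank ∂_2 = (18 − 6) − 12 = 0, and ∂_2 has invariant factor 2 > 1, so H_1 = Z/2Z.
  H_2: rank ker ∂_2 − rank ∂_3 = (12 − 12) − 0 = 0, and there is no ∂_3, so H_2 = 0.

As a check, the Euler characteristic is 7 − 18 + 12 = 1, which agrees with 1 − 0 + 0 = 1.

H_0 = Z,  H_1 = Z/2Z,  H_2 = 0.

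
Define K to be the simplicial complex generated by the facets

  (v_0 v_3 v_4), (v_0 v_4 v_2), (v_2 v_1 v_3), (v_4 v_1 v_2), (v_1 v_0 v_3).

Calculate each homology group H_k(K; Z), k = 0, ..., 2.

H_0 ≅ Z,  H_1 ≅ Z,  H_2 = 0.

K has 5 vertices, 10 edges, 5 triangles.
rank ∂_0 = 0, rank ∂_1 = 4 ⇒ b_0 = 5 − 0 − 4 = 1; all invariant factors of ∂_1 are 1 so no torsion. So H_0 ≅ Z.
rank ∂_1 = 4, rank ∂_2 = 5 ⇒ b_1 = 10 − 4 − 5 = 1; all invariant factors of ∂_2 are 1 so no torsion. So H_1 ≅ Z.
rank ∂_2 = 5, rank ∂_3 = 0 ⇒ b_2 = 5 − 5 − 0 = 0. So H_2 ≅ 0.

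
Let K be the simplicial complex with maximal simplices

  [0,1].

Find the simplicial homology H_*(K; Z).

Fix the vertex order 0 < 1 and write every simplex with vertices in increasing order. Then dim K = 1 and the simplices of K are:

  0-simplices (2): [0], [1]
  1-simplices (1): [0,1]

Hence C_0 ≅ Z^2, C_1 ≅ Z^1.

Boundary ∂_1: C_1 → C_0 sends each edge [p,q] (with p < q) to q − p. For instance
  ∂[0,1] = [1] − [0].
This gives a 2×1 integer matrix of rank 1; reducing to Smith normal form yields diagonal entries (1).

Now H_k = ker ∂_k / im ∂_{k+1}, so:

  H_0: rank C_0 − rank ∂_1 = 2 − 1 = 1, and the invariant factors of ∂_1 are all 1, so H_0 = Z.
  H_1: rank ker ∂_1 − rank ∂_2 = (1 − 1) − 0 = 0, and there is no ∂_2, so H_1 = 0.

As a check, the Euler characteristic is 2 − 1 = 1, which agrees with 1 − 0 = 1.
(K is a triangulation of the 1-simplex.)

H_0 = Z,  H_1 = 0.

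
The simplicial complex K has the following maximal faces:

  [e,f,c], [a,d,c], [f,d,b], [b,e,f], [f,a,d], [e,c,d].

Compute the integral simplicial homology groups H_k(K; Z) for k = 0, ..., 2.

H_0 ≅ Z,  H_1 ≅ Z,  H_2 = 0.

We work with the vertex ordering a < b < c < d < e < f. The simplices of K, each written with vertices in increasing order, are:

  0-simplices (6): a, b, c, d, e, f
  1-simplices (12): ac, ad, af, bd, be, bf, cd, ce, cf, de, df, ef
  2-simplices (6): acd, adf, bdf, bef, cde, cef

so the chain groups are C_0 ≅ Z^6, C_1 ≅ Z^12, C_2 ≅ Z^6.

∂_1: C_1 → C_0 maps an edge to its endpoints' difference, ∂[p,q] = q − p. For instance
  ∂de = e − d.
The resulting 6×12 matrix has rank 5, and its Smith normal form has invariant factors (1,1,1,1,1).

∂_2: C_2 → C_1 maps a triangle to the signed sum of its edges. For instance
  ∂adf = df − af + ad,
  ∂cde = de − ce + cd.
As a 12×6 matrix over Z this has rank 6, with invariant factors (1,1,1,1,1,1).

Reading off H_k = ker ∂_k / im ∂_{k+1}:

  H_0: rank C_0 − rank ∂_1 = 6 − 5 = 1, and the invariant factors of ∂_1 are all 1, so H_0 ≅ Z.
  H_1: rank ker ∂_1 − rank ∂_2 = (12 − 5) − 6 = 1, and the invariant factors of ∂_2 are all 1, so H_1 ≅ Z.
  H_2: rank ker ∂_2 − rank ∂_3 = (6 − 6) − 0 = 0, and there is no ∂_3, so H_2 ≅ 0.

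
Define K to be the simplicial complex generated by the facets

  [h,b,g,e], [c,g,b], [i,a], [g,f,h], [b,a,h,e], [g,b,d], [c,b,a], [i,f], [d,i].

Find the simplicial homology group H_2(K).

H_2 ≅ 0.

We work with the vertex ordering a < b < c < d < e < f < g < h < i. The simplices of K, each written with vertices in increasing order, are:

  0-simplices (9): a, b, c, d, e, f, g, h, i
  1-simplices (19): ab, ac, ae, ah, ai, bc, bd, be, bg, bh, cg, dg, di, eg, eh, fg, fh, fi, gh
  2-simplices (11): abc, abe, abh, aeh, bcg, bdg, beg, beh, bgh, egh, fgh
  3-simplices (2): abeh, begh

giving chain groups C_0 ≅ Z^9, C_1 ≅ Z^19, C_2 ≅ Z^11, C_3 ≅ Z^2.

∂_1: C_1 → C_0 maps an edge to its endpoints' difference, ∂[p,q] = q − p.
The 9×19 boundary matrix has rank 8 and Smith normal form diag(1,1,1,1,1,1,1,1).

∂_2: C_2 → C_1 maps a triangle to the signed sum of its edges. For instance
  ∂abc = bc − ac + ab,
  ∂fgh = gh − fh + fg.
This gives a 19×11 integer matrix of rank 9; reducing to Smith normal form yields diagonal entries (1,1,1,1,1,1,1,1,1).

Boundary ∂_3: C_3 → C_2 sends each 3-simplex σ to the alternating sum Σ_i (−1)^i (σ with its i-th vertex removed). For instance
  ∂abeh = beh − aeh + abh − abe,
  ∂begh = egh − bgh + beh − beg.
As a 11×2 matrix over Z this has rank 2, with invariant factors (1,1).

From H_k ≅ ker(∂_k) / im(∂_{k+1}) we obtain:

  H_2: rank ker ∂_2 − rank ∂_3 = (11 − 9) − 2 = 0, and the invariant factors of ∂_3 are all 1, so H_2 = 0.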